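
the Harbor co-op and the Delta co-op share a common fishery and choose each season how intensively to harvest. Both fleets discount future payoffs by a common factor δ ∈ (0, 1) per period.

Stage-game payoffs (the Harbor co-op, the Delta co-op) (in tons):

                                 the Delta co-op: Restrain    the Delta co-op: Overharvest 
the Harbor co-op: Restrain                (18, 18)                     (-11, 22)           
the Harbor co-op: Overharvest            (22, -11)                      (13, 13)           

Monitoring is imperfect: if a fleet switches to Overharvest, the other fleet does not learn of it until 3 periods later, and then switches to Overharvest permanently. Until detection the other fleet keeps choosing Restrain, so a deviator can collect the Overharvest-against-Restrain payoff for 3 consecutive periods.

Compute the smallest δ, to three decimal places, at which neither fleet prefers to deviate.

A deviator earns 22 for 3 periods, then 13 forever; cooperating earns 18 forever. Multiplying the IC by (1−δ):
18 ≥ 22(1−δ^3) + 13δ^3, so 9·δ^3 ≥ 4 and δ^3 ≥ 4/9.
δ ≥ (4/9)^(1/3) ≈ 0.763.

0.763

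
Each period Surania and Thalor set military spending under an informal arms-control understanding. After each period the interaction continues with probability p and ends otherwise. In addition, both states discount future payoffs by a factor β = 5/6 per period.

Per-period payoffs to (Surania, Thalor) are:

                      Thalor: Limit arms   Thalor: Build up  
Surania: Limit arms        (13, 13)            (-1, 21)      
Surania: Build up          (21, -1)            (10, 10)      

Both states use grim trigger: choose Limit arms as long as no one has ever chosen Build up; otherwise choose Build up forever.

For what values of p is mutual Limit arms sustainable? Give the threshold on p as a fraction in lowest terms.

48/55

Expected continuation weight on next period's payoff is β·p = 5/6·p, which plays the role of the discount factor.
Cooperation requires 5/6·p ≥ (21−13)/(21−10) = 8/11, hence p ≥ 48/55.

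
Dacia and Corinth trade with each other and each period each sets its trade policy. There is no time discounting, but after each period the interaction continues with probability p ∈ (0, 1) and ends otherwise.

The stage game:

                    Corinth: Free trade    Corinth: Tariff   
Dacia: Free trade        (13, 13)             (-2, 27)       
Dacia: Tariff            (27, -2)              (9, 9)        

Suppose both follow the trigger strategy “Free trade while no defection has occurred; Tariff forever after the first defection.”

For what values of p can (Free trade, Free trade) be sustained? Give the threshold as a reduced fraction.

7/9

With no time discounting, the continuation probability p plays the role of the discount factor.
Grim-trigger IC: 13/(1−p) ≥ 27 + 9p/(1−p) ⇒ p ≥ (27−13)/(27−9) = 7/9.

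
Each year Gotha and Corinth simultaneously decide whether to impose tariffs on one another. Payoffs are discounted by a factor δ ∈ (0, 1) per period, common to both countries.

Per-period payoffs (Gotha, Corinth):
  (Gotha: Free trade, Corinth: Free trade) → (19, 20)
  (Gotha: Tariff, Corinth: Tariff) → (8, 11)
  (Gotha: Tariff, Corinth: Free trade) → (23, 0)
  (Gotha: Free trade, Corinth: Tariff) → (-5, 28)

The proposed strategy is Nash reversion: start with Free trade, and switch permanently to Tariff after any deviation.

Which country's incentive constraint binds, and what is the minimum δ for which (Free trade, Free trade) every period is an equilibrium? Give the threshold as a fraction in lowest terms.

For Gotha: deviation gain 23−19 = 4, per-period punishment loss 19−8 = 11. IC gives δ ≥ 4/15.
For Corinth: gain 8, loss 9 per period, so δ ≥ 8/17.
The tighter constraint is Corinth's, so cooperation needs δ ≥ 8/17.

Corinth; δ ≥ 8/17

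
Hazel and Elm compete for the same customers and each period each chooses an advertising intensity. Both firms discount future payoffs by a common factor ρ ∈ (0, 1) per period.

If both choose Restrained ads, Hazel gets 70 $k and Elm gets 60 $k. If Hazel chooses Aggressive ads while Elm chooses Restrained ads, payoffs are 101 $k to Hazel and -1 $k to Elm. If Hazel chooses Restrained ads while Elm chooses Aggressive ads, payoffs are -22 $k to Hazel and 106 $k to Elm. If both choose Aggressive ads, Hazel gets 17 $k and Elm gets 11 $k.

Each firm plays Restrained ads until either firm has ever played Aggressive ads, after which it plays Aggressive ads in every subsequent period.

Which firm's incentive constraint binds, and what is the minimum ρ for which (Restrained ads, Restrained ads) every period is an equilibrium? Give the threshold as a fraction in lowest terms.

For Hazel: deviation gain 101−70 = 31, per-period punishment loss 70−17 = 53. IC gives ρ ≥ 31/84.
For Elm: gain 46, loss 49 per period, so ρ ≥ 46/95.
The tighter constraint is Elm's, so cooperation needs ρ ≥ 46/95.

Elm; ρ ≥ 46/95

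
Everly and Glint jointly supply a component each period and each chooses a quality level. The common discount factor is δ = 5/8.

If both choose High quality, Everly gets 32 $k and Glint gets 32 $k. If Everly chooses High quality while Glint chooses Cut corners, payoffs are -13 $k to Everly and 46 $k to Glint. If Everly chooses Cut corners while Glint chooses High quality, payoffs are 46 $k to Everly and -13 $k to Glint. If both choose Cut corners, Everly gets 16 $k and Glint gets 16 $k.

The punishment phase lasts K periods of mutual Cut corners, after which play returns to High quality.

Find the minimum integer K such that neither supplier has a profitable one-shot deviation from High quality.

2

Need Σ_{k=1}^{K} δ^k ≥ (46−32)/(32−16) = 0.8750 at δ = 5/8.
At K = 1 the sum is 0.6250 < 0.8750; at K = 2 it is 1.0156 ≥ 0.8750.
So the minimum punishment length is K = 2.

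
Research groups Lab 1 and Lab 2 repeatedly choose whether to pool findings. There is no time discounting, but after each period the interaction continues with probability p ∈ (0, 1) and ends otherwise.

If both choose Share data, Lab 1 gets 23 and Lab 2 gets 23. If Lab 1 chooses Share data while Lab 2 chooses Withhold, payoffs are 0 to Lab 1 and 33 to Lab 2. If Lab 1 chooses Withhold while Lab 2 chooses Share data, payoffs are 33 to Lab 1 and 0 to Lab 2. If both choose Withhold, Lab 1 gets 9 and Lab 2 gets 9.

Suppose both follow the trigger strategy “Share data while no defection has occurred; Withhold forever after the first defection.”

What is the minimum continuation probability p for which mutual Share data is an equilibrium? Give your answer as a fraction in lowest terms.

5/12

With no time discounting, the continuation probability p plays the role of the discount factor.
Grim-trigger IC: 23/(1−p) ≥ 33 + 9p/(1−p) ⇒ p ≥ (33−23)/(33−9) = 5/12.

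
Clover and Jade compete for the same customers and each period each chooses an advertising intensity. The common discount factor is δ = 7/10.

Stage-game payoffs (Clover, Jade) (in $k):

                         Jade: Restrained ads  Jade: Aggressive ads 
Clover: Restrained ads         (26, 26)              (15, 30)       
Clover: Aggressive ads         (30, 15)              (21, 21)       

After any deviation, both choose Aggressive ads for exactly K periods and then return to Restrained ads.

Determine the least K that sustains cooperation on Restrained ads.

2

IC: δ(1−δ^K)/(1−δ) ≥ (30−26)/(26−21) = 4/5.
With δ = 7/10: need 1 − δ^K ≥ 4/5·(1−7/10)/(7/10), i.e. δ^K ≤ 0.6571.
Since (7/10)^1 = 0.7000 and (7/10)^2 = 0.4900, the smallest such K is 2.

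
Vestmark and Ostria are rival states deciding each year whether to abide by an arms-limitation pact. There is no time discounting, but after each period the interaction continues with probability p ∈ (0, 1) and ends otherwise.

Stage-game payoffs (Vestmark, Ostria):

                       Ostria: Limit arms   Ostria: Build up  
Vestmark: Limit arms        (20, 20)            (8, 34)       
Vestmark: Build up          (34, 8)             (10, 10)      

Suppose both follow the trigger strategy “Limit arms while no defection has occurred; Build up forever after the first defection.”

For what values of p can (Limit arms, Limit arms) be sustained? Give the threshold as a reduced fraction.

7/12

Expected cooperation value is 20 + p·20 + p²·20 + … = 20/(1−p); deviation gives 34 + p·10/(1−p).
20 ≥ 34(1−p) + 10p ⇒ 24p ≥ 14 ⇒ p ≥ 14/24 = 7/12.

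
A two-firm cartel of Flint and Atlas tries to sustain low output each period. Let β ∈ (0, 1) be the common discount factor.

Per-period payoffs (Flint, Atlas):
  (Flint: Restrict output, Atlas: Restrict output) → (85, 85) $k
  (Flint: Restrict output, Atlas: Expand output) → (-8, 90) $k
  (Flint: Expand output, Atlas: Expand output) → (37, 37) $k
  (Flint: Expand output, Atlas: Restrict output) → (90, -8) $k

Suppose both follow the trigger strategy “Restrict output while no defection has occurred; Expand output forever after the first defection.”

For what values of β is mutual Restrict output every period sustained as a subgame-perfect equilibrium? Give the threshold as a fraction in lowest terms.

One-period gain from deviating is 90 − 85 = 5. The loss is 85 − 37 = 48 in every subsequent period, with present value 48·β/(1−β).
Deviation is unprofitable when 48·β/(1−β) ≥ 5, i.e. β/(1−β) ≥ 5/48.
Equivalently β ≥ 5/(5+48) = 5/53.

5/53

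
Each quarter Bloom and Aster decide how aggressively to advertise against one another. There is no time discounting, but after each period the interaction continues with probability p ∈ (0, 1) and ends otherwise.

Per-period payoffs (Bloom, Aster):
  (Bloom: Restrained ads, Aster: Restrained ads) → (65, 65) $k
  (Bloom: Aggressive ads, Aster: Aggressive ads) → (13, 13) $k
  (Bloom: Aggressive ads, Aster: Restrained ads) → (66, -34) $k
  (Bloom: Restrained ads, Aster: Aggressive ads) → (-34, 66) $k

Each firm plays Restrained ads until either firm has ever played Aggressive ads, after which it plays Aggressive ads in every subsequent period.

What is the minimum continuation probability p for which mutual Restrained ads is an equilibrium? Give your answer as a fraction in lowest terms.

1/53

With no time discounting, the continuation probability p plays the role of the discount factor.
Grim-trigger IC: 65/(1−p) ≥ 66 + 13p/(1−p) ⇒ p ≥ (66−65)/(66−13) = 1/53.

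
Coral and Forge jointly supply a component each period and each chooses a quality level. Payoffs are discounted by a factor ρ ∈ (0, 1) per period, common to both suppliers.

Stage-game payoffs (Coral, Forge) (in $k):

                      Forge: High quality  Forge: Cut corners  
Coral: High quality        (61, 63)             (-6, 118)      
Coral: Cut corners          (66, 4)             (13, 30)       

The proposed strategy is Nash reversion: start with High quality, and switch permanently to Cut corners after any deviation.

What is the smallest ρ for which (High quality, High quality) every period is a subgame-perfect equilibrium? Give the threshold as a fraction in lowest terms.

Coral: cooperation gives 61 each period; deviation gives 66 once then 13 forever.
  61/(1−ρ) ≥ 66 + 13ρ/(1−ρ) ⇒ ρ ≥ 5/53.
Forge: cooperation gives 63 each period; deviation gives 118 once then 30 forever.
  ρ ≥ 55/88 = 5/8.
Both must hold, so the binding constraint is Forge's: ρ ≥ 5/8.

5/8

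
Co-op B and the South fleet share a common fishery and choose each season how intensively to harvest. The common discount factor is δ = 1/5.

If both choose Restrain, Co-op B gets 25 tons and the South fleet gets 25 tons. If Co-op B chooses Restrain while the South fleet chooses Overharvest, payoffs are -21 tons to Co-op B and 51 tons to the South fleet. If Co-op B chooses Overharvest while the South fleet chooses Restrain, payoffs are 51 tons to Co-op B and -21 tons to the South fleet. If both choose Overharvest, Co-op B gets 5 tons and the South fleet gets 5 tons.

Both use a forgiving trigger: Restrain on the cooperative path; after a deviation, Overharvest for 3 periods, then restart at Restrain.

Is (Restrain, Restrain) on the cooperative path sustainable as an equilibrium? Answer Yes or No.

IC: δ+…+δ^3 ≥ (51−25)/(25−5) = 13/10.
At δ = 1/5: partial sum = 0.2480 < 1.3000. Cooperation not sustainable.

No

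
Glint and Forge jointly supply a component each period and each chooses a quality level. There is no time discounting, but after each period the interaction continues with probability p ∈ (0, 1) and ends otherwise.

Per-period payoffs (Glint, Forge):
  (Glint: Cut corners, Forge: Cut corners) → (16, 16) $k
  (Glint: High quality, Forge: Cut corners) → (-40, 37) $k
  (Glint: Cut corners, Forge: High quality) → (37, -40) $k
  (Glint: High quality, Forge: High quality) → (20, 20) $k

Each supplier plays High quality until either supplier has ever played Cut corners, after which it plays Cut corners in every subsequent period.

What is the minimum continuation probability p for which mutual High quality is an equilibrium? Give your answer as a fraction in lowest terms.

With no time discounting, the continuation probability p plays the role of the discount factor.
Grim-trigger IC: 20/(1−p) ≥ 37 + 16p/(1−p) ⇒ p ≥ (37−20)/(37−16) = 17/21.

17/21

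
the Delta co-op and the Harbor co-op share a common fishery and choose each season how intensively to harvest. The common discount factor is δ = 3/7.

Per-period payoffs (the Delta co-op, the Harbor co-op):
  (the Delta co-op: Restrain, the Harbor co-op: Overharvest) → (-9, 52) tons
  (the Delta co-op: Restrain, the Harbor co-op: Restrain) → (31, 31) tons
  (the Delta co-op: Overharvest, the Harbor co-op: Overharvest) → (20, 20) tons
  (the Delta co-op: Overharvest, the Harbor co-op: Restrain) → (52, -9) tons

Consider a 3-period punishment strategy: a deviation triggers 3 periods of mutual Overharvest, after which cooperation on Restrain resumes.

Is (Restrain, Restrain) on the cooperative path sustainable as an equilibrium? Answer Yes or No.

Comparing payoff streams over the 4 periods until play realigns: cooperate → 31(1+δ+…+δ^3); deviate → 52 + 20(δ+…+δ^3).
Cooperation is sustained iff (31−20)(δ+…+δ^3) ≥ 52−31.
δ+…+δ^3 = 3/7·(1−(3/7)^3)/(1−3/7) = 0.6910, and (52−31)/(31−20) = 1.9091.
0.6910 < 1.9091, so cooperation is not sustainable.

No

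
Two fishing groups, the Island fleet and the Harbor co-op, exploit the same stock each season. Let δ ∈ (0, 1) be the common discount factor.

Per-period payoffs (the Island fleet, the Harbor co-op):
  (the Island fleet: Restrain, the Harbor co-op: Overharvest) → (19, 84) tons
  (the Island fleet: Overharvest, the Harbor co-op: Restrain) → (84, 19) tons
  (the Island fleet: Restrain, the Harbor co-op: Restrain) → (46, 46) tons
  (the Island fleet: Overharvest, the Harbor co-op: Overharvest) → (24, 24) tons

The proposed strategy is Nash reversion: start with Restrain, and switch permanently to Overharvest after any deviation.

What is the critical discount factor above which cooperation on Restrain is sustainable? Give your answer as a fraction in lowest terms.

19/30

Under grim trigger the critical discount factor is (T−C)/(T−P) with T = 84, C = 46, P = 24.
δ* = (84−46)/(84−24) = 38/60 = 19/30.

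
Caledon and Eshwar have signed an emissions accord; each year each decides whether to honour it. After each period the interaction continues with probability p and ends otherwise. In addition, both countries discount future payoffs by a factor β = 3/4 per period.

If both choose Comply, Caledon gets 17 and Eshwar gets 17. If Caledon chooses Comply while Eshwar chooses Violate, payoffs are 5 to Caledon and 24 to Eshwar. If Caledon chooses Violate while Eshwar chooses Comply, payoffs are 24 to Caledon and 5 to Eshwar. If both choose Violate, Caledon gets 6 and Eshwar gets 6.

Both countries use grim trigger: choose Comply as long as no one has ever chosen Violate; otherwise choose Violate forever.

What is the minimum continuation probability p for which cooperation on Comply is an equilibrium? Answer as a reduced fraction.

With continuation probability p and discount β, the effective per-period discount factor is βp.
Grim-trigger IC: βp ≥ (24−17)/(24−6) = 7/18.
So p ≥ (7/18)/(3/4) = 14/27.

14/27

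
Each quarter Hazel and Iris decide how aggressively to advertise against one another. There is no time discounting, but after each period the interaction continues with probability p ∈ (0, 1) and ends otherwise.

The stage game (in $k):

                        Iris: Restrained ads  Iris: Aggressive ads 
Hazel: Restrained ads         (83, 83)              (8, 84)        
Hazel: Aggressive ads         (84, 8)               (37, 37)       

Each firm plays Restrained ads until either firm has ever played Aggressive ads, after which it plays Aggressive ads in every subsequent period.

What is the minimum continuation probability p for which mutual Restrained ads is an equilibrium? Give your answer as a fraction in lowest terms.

1/47

Expected cooperation value is 83 + p·83 + p²·83 + … = 83/(1−p); deviation gives 84 + p·37/(1−p).
83 ≥ 84(1−p) + 37p ⇒ 47p ≥ 1 ⇒ p ≥ 1/47.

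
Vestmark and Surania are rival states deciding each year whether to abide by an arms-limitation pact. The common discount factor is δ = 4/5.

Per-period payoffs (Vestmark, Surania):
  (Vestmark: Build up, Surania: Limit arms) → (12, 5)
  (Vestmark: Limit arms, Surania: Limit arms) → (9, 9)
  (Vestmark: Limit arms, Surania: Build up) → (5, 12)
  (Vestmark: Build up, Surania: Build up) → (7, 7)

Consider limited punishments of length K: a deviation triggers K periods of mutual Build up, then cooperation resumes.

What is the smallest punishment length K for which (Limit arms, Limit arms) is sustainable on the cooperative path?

No profitable deviation requires (9−7)(δ+…+δ^K) ≥ 12−9, i.e. δ+…+δ^K ≥ 3/2 ≈ 1.5000.
With δ = 4/5, the partial sums are K=1: 0.8000, K=2: 1.4400, K=3: 1.9520.
K = 3 is the first length at which the sum reaches 1.5000.

3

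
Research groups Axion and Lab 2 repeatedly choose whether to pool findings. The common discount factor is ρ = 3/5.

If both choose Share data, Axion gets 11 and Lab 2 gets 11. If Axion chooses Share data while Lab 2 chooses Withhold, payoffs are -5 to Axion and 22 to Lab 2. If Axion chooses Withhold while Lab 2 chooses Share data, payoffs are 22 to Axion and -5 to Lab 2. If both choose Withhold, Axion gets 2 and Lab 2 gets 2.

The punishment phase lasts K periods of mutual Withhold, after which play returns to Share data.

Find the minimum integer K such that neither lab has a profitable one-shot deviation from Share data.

IC: ρ(1−ρ^K)/(1−ρ) ≥ (22−11)/(11−2) = 11/9.
With ρ = 3/5: need 1 − ρ^K ≥ 11/9·(1−3/5)/(3/5), i.e. ρ^K ≤ 0.1852.
Since (3/5)^3 = 0.2160 and (3/5)^4 = 0.1296, the smallest such K is 4.

4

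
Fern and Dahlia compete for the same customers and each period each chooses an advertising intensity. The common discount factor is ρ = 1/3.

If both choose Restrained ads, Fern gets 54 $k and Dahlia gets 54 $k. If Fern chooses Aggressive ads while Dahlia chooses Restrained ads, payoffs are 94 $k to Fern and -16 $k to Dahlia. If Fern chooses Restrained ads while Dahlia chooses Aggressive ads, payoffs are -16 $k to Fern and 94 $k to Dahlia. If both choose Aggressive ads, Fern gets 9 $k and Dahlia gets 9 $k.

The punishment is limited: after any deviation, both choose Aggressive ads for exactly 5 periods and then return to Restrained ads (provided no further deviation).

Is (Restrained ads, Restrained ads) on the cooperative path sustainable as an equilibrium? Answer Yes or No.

No

Comparing payoff streams over the 6 periods until play realigns: cooperate → 54(1+ρ+…+ρ^5); deviate → 94 + 9(ρ+…+ρ^5).
Cooperation is sustained iff (54−9)(ρ+…+ρ^5) ≥ 94−54.
ρ+…+ρ^5 = 1/3·(1−(1/3)^5)/(1−1/3) = 0.4979, and (94−54)/(54−9) = 0.8889.
0.4979 < 0.8889, so cooperation is not sustainable.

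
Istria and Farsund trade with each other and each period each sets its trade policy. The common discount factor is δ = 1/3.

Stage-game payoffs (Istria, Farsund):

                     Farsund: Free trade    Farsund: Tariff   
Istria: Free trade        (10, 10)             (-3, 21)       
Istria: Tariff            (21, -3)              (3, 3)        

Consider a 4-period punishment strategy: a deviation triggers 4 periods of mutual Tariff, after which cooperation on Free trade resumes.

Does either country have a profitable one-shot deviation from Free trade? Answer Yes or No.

Comparing payoff streams over the 5 periods until play realigns: cooperate → 10(1+δ+…+δ^4); deviate → 21 + 3(δ+…+δ^4).
Cooperation is sustained iff (10−3)(δ+…+δ^4) ≥ 21−10.
δ+…+δ^4 = 1/3·(1−(1/3)^4)/(1−1/3) = 0.4938, and (21−10)/(10−3) = 1.5714.
0.4938 < 1.5714, so cooperation is not sustainable.

Yes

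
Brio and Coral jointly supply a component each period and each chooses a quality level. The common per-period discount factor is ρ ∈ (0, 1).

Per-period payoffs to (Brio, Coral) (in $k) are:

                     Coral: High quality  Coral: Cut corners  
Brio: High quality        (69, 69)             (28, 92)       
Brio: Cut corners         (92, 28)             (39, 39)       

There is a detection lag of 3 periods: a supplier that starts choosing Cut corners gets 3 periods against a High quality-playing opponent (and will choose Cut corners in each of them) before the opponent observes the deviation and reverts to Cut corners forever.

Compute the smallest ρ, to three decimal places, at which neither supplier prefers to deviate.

The best deviation is to choose Cut corners for all 3 undetected periods, earning 92 each, then 39 forever once detected.
Deviation value: 92(1−ρ^3)/(1−ρ) + 39ρ^3/(1−ρ); cooperation value: 69/(1−ρ).
IC: 69 ≥ 92(1−ρ^3) + 39ρ^3 = 92 − 53ρ^3.
So ρ^3 ≥ 23/53, giving ρ ≥ (23/53)^(1/3) ≈ 0.757.

0.757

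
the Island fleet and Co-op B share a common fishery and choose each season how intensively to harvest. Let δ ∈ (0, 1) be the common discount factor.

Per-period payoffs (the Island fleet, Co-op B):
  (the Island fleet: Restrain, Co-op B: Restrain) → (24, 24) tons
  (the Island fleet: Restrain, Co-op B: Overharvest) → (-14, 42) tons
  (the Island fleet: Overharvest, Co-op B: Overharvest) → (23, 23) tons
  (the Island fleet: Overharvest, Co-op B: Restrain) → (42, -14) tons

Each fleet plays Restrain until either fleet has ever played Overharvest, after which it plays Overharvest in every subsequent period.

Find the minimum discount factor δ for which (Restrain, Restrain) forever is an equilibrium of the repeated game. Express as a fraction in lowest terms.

18/19

Cooperation forever yields 24 each period: 24/(1−δ).
Deviating yields 42 once, then 23 forever: 42 + 23δ/(1−δ).
No profitable deviation requires 24/(1−δ) ≥ 42 + 23δ/(1−δ).
Multiplying by (1−δ): 24 ≥ 42(1−δ) + 23δ = 42 − 19δ.
So 19δ ≥ 18, i.e. δ ≥ 18/19.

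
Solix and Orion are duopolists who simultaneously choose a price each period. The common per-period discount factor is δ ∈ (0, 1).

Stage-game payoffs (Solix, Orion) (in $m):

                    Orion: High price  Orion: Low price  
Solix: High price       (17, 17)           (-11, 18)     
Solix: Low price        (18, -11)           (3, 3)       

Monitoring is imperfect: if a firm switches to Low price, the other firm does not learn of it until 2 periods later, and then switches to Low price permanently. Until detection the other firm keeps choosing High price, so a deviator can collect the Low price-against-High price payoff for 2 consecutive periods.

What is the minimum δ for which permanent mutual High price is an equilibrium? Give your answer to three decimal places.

0.258

A deviator earns 18 for 2 periods, then 3 forever; cooperating earns 17 forever. Multiplying the IC by (1−δ):
17 ≥ 18(1−δ^2) + 3δ^2, so 15·δ^2 ≥ 1 and δ^2 ≥ 1/15.
δ ≥ (1/15)^(1/2) ≈ 0.258.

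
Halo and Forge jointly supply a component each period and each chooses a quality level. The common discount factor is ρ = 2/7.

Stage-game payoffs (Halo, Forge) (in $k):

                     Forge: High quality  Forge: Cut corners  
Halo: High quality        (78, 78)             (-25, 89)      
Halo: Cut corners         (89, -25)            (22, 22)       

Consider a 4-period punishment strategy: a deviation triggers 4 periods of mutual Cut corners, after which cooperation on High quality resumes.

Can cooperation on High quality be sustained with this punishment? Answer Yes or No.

Yes

Comparing payoff streams over the 5 periods until play realigns: cooperate → 78(1+ρ+…+ρ^4); deviate → 89 + 22(ρ+…+ρ^4).
Cooperation is sustained iff (78−22)(ρ+…+ρ^4) ≥ 89−78.
ρ+…+ρ^4 = 2/7·(1−(2/7)^4)/(1−2/7) = 0.3973, and (89−78)/(78−22) = 0.1964.
0.3973 ≥ 0.1964, so cooperation is sustainable.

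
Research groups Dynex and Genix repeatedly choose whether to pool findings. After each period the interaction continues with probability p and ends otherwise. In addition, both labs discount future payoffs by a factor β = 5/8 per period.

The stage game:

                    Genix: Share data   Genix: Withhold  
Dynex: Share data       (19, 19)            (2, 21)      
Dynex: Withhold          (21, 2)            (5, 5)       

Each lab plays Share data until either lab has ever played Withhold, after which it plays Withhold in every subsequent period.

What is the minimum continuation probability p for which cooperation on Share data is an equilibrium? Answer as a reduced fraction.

With continuation probability p and discount β, the effective per-period discount factor is βp.
Grim-trigger IC: βp ≥ (21−19)/(21−5) = 1/8.
So p ≥ (1/8)/(5/8) = 1/5.

1/5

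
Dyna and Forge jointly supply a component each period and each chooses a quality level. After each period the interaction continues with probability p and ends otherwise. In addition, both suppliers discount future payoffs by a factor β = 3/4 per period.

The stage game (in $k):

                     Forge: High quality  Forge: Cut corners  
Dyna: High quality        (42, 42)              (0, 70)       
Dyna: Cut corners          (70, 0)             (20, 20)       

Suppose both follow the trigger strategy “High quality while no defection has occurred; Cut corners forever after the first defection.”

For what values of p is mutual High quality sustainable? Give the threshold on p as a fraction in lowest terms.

56/75

With continuation probability p and discount β, the effective per-period discount factor is βp.
Grim-trigger IC: βp ≥ (70−42)/(70−20) = 14/25.
So p ≥ (14/25)/(3/4) = 56/75.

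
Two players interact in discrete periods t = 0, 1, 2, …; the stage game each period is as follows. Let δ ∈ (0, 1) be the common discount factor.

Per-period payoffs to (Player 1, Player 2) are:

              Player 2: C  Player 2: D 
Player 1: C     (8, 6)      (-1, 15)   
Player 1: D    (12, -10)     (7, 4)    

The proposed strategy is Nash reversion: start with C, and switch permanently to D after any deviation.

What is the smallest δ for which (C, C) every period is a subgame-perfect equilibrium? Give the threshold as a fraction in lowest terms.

Player 1's threshold: (12−8)/(12−7) = 4/5.
Player 2's threshold: (15−6)/(15−4) = 9/11.
4/5 < 9/11, so Player 2 binds and δ* = 9/11.

9/11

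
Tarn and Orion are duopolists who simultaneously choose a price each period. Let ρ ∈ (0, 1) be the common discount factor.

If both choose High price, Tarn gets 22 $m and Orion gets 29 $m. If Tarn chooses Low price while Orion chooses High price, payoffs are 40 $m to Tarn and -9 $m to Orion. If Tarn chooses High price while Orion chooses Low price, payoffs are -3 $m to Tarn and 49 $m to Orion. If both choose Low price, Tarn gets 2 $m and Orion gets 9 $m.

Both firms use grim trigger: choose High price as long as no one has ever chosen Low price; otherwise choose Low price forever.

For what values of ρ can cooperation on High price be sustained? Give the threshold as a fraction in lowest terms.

1/2

Tarn's threshold: (40−22)/(40−2) = 9/19.
Orion's threshold: (49−29)/(49−9) = 1/2.
9/19 < 1/2, so Orion binds and ρ* = 1/2.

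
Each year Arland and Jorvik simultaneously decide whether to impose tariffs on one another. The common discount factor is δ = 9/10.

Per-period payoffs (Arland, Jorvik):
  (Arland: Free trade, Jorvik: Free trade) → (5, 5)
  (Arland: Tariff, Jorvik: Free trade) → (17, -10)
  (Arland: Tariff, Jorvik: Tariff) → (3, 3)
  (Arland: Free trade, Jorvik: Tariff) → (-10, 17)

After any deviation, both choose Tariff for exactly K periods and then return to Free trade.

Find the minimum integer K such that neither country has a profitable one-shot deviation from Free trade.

Need Σ_{k=1}^{K} δ^k ≥ (17−5)/(5−3) = 6.0000 at δ = 9/10.
At K = 10 the sum is 5.8619 < 6.0000; at K = 11 it is 6.1757 ≥ 6.0000.
So the minimum punishment length is K = 11.

11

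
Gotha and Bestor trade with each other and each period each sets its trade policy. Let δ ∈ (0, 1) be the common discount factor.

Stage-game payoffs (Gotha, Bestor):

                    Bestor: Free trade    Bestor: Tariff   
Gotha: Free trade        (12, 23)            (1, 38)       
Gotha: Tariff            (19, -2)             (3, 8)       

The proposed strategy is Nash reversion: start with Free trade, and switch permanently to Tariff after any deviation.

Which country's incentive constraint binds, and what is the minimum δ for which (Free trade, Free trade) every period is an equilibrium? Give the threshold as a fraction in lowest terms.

Bestor; δ ≥ 1/2

Gotha: cooperation gives 12 each period; deviation gives 19 once then 3 forever.
  12/(1−δ) ≥ 19 + 3δ/(1−δ) ⇒ δ ≥ 7/16.
Bestor: cooperation gives 23 each period; deviation gives 38 once then 8 forever.
  δ ≥ 15/30 = 1/2.
Both must hold, so the binding constraint is Bestor's: δ ≥ 1/2.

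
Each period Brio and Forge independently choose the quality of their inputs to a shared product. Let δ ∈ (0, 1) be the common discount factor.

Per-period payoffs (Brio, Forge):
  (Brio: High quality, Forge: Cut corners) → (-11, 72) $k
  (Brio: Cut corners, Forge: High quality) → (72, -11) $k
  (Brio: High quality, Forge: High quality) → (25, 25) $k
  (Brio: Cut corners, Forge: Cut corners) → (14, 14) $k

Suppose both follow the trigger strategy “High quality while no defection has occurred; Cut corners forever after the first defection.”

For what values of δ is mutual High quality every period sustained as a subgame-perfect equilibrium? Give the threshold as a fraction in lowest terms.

Cooperation forever yields 25 each period: 25/(1−δ).
Deviating yields 72 once, then 14 forever: 72 + 14δ/(1−δ).
No profitable deviation requires 25/(1−δ) ≥ 72 + 14δ/(1−δ).
Multiplying by (1−δ): 25 ≥ 72(1−δ) + 14δ = 72 − 58δ.
So 58δ ≥ 47, i.e. δ ≥ 47/58.

47/58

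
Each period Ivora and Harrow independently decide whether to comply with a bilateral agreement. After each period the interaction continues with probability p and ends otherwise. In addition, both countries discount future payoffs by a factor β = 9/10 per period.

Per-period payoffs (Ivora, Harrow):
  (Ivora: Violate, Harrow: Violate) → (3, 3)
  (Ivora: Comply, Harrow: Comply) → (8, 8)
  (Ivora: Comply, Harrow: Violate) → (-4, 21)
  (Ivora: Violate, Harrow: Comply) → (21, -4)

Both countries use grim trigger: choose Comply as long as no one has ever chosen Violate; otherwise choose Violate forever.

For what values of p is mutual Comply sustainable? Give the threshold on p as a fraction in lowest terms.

Expected continuation weight on next period's payoff is β·p = 9/10·p, which plays the role of the discount factor.
Cooperation requires 9/10·p ≥ (21−8)/(21−3) = 13/18, hence p ≥ 65/81.

65/81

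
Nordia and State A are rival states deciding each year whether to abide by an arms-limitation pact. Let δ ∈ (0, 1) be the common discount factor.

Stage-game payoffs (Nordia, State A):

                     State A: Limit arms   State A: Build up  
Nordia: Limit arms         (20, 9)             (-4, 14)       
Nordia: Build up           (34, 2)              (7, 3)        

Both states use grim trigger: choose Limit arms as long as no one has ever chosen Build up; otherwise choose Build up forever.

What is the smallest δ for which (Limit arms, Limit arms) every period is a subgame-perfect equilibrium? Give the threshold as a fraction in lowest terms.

Nordia: cooperation gives 20 each period; deviation gives 34 once then 7 forever.
  20/(1−δ) ≥ 34 + 7δ/(1−δ) ⇒ δ ≥ 14/27.
State A: cooperation gives 9 each period; deviation gives 14 once then 3 forever.
  δ ≥ 5/11.
Both must hold, so the binding constraint is Nordia's: δ ≥ 14/27.

14/27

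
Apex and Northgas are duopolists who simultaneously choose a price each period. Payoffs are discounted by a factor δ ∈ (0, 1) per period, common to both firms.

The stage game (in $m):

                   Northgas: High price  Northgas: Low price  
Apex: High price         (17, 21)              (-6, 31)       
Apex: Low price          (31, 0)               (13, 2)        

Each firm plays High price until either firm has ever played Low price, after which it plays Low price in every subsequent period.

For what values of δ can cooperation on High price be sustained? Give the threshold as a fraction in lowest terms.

7/9

Apex's threshold: (31−17)/(31−13) = 7/9.
Northgas's threshold: (31−21)/(31−2) = 10/29.
7/9 > 10/29, so Apex binds and δ* = 7/9.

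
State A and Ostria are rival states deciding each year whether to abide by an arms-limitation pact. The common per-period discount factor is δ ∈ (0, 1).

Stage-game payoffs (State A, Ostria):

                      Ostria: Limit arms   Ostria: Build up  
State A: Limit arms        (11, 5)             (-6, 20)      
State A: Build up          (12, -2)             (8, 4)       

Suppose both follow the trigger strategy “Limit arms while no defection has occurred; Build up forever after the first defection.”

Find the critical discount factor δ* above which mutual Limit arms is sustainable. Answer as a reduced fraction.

State A: cooperation gives 11 each period; deviation gives 12 once then 8 forever.
  11/(1−δ) ≥ 12 + 8δ/(1−δ) ⇒ δ ≥ 1/4.
Ostria: cooperation gives 5 each period; deviation gives 20 once then 4 forever.
  δ ≥ 15/16.
Both must hold, so the binding constraint is Ostria's: δ ≥ 15/16.

15/16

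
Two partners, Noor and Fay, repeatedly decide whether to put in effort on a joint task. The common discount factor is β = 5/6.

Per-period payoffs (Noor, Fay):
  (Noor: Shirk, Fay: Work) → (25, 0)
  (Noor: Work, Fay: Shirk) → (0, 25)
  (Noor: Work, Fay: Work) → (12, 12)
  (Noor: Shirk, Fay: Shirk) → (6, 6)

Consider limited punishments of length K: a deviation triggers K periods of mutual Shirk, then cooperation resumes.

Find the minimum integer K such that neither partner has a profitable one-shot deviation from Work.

No profitable deviation requires (12−6)(β+…+β^K) ≥ 25−12, i.e. β+…+β^K ≥ 13/6 ≈ 2.1667.
With β = 5/6, the partial sums are K=1: 0.8333, K=2: 1.5278, K=3: 2.1065, K=4: 2.5887.
K = 4 is the first length at which the sum reaches 2.1667.

4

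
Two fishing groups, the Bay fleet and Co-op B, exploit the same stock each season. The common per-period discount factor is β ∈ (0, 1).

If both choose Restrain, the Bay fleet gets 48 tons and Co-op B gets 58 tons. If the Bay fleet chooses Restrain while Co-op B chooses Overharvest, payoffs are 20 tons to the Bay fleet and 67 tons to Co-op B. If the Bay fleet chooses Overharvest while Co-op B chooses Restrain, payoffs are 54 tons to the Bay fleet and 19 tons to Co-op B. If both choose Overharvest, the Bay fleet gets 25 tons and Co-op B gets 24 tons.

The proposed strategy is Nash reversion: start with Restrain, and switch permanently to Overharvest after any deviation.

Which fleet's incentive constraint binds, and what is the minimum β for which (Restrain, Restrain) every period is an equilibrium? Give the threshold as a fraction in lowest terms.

For the Bay fleet: deviation gain 54−48 = 6, per-period punishment loss 48−25 = 23. IC gives β ≥ 6/29.
For Co-op B: gain 9, loss 34 per period, so β ≥ 9/43.
The tighter constraint is Co-op B's, so cooperation needs β ≥ 9/43.

Co-op B; β ≥ 9/43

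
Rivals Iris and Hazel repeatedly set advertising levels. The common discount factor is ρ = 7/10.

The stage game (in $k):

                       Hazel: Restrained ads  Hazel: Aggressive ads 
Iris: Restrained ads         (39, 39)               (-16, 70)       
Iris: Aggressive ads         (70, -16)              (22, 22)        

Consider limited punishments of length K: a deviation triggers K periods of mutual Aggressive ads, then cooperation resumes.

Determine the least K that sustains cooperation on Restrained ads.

5

Need Σ_{k=1}^{K} ρ^k ≥ (70−39)/(39−22) = 1.8235 at ρ = 7/10.
At K = 4 the sum is 1.7731 < 1.8235; at K = 5 it is 1.9412 ≥ 1.8235.
So the minimum punishment length is K = 5.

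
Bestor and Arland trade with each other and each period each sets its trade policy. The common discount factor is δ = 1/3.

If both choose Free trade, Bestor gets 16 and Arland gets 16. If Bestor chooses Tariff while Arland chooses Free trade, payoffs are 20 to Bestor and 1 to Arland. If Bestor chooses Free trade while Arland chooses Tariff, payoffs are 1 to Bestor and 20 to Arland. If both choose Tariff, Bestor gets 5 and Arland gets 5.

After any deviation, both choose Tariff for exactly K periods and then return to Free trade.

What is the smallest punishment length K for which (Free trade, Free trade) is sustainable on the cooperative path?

IC: δ(1−δ^K)/(1−δ) ≥ (20−16)/(16−5) = 4/11.
With δ = 1/3: need 1 − δ^K ≥ 4/11·(1−1/3)/(1/3), i.e. δ^K ≤ 0.2727.
Since (1/3)^1 = 0.3333 and (1/3)^2 = 0.1111, the smallest such K is 2.

2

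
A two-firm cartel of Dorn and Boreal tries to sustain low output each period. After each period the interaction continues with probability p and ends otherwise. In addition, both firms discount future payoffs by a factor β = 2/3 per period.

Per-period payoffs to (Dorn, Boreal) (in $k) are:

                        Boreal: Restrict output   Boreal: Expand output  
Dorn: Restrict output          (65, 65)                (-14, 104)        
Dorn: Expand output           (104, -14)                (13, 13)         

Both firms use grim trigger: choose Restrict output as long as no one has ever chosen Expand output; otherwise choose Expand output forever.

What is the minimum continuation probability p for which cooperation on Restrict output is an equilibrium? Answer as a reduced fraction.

9/14

Expected continuation weight on next period's payoff is β·p = 2/3·p, which plays the role of the discount factor.
Cooperation requires 2/3·p ≥ (104−65)/(104−13) = 3/7, hence p ≥ 9/14.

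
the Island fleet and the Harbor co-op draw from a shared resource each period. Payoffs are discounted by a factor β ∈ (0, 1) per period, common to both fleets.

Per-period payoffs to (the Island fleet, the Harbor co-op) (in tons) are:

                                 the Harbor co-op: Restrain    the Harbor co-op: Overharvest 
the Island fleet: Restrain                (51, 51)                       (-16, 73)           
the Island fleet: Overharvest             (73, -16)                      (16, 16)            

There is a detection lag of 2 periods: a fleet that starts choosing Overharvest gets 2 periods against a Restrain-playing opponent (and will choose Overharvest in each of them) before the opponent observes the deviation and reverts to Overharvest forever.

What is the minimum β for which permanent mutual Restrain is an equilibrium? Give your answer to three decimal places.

0.621

The best deviation is to choose Overharvest for all 2 undetected periods, earning 73 each, then 16 forever once detected.
Deviation value: 73(1−β^2)/(1−β) + 16β^2/(1−β); cooperation value: 51/(1−β).
IC: 51 ≥ 73(1−β^2) + 16β^2 = 73 − 57β^2.
So β^2 ≥ 22/57, giving β ≥ (22/57)^(1/2) ≈ 0.621.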